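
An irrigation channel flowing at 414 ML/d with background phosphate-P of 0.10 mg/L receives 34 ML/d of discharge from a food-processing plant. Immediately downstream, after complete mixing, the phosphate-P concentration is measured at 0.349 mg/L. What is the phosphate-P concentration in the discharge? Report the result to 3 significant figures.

Mass balance: 414.0·0.1000 + 34.00·Cₑ = 448.0·0.3490
→ Cₑ = (448.0·0.3490 − 414.0·0.1000) / 34.00 = 3.381 mg/L.

3.38 mg/L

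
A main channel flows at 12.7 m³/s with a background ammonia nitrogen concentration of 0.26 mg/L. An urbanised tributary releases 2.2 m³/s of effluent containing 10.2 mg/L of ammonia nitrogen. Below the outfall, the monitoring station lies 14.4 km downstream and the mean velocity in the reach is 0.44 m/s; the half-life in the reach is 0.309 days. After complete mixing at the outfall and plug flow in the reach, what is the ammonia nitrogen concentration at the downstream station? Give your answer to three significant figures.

Conservation of mass: C = (12.70·0.2600 + 2.200·10.20) / 14.90 = 25.74/14.90 = 1.728 mg/L.
Travel time t = 14.4·1000 / 0.44 = 32730 s = 9.091 h.
Half-life 0.309 d → k = ln 2 / 0.309 = 2.243 d⁻¹.
Decay over the reach: 1.728·exp(−kt) = 1.728·0.4275 = 0.7386 mg/L.

0.739 mg/L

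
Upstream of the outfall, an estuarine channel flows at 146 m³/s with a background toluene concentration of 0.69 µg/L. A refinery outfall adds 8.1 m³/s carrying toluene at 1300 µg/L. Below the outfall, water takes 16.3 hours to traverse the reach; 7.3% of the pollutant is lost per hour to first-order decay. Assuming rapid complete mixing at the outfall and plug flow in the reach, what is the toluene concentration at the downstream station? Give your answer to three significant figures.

Mixed concentration C = ΣQC/ΣQ = (146.0·0.6900 + 8.100·1300) / 154.1 = 10630/154.1 = 68.99 µg/L.
7.3%/h lost → k = −ln(1 − 0.073) = 0.07580 h⁻¹.
Decay over the reach: 68.99·exp(−kt) = 68.99·0.2907 = 20.05 µg/L.

20.1 µg/L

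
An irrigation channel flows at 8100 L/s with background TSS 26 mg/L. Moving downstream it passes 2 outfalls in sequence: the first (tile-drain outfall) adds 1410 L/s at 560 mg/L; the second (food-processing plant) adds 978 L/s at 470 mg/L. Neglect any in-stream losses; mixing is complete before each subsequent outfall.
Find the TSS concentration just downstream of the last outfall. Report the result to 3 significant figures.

After outfall 1: Q = 8100 + 1410 = 9510 L/s; C = (8100·26.00 + 1410·560.0)/9510 = 105.2 mg/L.
After outfall 2: Q = 9510 + 978.0 = 10490 L/s; C = (9510·105.2 + 978.0·470.0)/10490 = 139.2 mg/L.

139 mg/L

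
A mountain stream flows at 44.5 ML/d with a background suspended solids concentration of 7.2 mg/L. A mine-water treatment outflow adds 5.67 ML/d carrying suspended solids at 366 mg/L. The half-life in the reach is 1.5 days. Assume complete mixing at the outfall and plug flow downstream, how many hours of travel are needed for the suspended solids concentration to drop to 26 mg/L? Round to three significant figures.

31.6 h

After mixing, C = (44.50·7.200 + 5.670·366.0) / 50.17 = 2396/50.17 = 47.75 mg/L.
Half-life 1.5 d → k = ln 2 / 1.5 = 0.4621 d⁻¹.
47.75·exp(−k·t) = 26 → t = ln(47.75/26)/k = 113700 s = 31.57 h.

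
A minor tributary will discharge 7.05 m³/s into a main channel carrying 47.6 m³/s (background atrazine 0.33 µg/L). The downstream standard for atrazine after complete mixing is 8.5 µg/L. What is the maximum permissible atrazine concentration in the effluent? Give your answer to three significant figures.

At the limit, (Qr·Cr + Qe·Cₑ)/(Qr + Qe) = 8.5:
Cₑ = (54.65·8.5 − 47.60·0.3300) / 7.050 = 63.66 µg/L.

63.7 µg/L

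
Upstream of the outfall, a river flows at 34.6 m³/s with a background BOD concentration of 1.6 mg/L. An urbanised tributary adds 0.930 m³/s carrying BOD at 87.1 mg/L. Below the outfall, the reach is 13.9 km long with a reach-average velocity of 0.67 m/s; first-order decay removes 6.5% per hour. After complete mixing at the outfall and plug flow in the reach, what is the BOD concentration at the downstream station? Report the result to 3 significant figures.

Mass balance: C = (34.60·1.600 + 0.9300·87.10) / 35.53 = 136.4/35.53 = 3.838 mg/L.
Travel time t = 13.9·1000 / 0.67 = 20750 s = 5.763 h.
6.5%/h lost → k = −ln(1 − 0.065) = 0.06721 h⁻¹.
After decay, C = 3.838 × e^(−kt) = 3.838 × 0.6789 = 2.606 mg/L.

2.61 mg/L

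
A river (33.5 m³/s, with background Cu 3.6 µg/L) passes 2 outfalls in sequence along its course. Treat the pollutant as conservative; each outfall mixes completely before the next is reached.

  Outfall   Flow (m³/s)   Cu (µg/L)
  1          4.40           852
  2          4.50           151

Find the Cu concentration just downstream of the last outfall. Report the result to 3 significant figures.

107 µg/L

Outfall 1: combined Q = 37.90 m³/s; C = (33.50·3.600 + 4.400·852.0)/37.90 = 102.1 µg/L.
Outfall 2: combined Q = 42.40 m³/s; C = (37.90·102.1 + 4.500·151.0)/42.40 = 107.3 µg/L.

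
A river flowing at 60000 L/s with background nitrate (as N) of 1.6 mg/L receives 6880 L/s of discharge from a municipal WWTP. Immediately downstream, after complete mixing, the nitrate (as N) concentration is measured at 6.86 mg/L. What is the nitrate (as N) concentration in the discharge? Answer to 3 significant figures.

52.7 mg/L

Mass balance: 60000·1.600 + 6880·Cₑ = 66880·6.860
→ Cₑ = (66880·6.860 − 60000·1.600) / 6880 = 52.73 mg/L.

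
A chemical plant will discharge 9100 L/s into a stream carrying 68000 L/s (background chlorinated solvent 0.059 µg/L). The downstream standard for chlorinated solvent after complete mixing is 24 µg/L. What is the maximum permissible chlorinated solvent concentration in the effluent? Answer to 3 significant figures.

203 µg/L

At the limit, (Qr·Cr + Qe·Cₑ)/(Qr + Qe) = 24:
Cₑ = (77100·24 − 68000·0.05900) / 9100 = 202.9 µg/L.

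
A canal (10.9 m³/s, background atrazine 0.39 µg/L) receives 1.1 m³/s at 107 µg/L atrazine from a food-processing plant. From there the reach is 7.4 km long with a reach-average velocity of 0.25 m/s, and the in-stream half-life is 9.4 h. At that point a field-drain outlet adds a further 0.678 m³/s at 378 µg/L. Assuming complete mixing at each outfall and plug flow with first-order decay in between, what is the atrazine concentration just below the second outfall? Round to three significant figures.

25.5 µg/L

Conservation of mass: C = (10.90·0.3900 + 1.100·107.0) / 12.00 = 122.0/12.00 = 10.16 µg/L; combined flow 12.00 m³/s.
Travel time t = 7.4·1000 / 0.25 = 29600 s = 8.222 h.
Half-life 9.4 h → k = ln 2 / 9.4 = 0.07374 h⁻¹ = 1.770 d⁻¹.
Decay over the reach: 10.16·exp(−kt) = 10.16·0.5454 = 5.542 µg/L.
Second outfall: C = (12.00·5.542 + 0.6780·378.0)/12.68 = 25.46 µg/L.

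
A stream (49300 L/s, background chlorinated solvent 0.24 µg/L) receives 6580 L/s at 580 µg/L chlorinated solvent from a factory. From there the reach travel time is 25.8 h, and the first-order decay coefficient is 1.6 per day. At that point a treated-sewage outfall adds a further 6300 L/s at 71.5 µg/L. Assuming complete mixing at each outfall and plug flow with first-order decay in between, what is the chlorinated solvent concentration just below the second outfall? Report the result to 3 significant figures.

18.3 µg/L

Flow-weighted average: C = (49300·0.2400 + 6580·580.0) / 55880 = 3828000/55880 = 68.51 µg/L; combined flow 55880 L/s.
Applying C = C₀e^(−kt): 68.51 × 0.1791 = 12.27 µg/L.
Second outfall: C = (55880·12.27 + 6300·71.50)/62180 = 18.27 µg/L.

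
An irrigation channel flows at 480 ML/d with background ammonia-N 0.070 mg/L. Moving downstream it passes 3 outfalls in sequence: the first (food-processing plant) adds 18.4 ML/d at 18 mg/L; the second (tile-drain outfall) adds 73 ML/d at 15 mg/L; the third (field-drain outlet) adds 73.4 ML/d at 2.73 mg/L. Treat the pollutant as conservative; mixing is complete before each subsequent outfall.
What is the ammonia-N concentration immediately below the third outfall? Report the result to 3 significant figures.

Below outfall 1: Q → 498.4 ML/d, C = (480.0·0.07000 + 18.40·18.00)/498.4 = 0.7319 mg/L.
Below outfall 2: Q → 571.4 ML/d, C = (498.4·0.7319 + 73.00·15.00)/571.4 = 2.555 mg/L.
Below outfall 3: Q → 644.8 ML/d, C = (571.4·2.555 + 73.40·2.730)/644.8 = 2.575 mg/L.

2.57 mg/L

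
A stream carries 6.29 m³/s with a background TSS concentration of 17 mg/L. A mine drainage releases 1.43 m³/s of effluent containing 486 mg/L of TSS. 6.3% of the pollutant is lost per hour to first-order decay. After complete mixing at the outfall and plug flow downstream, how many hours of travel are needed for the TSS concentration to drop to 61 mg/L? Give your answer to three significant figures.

8.18 h

Conservation of mass: C = (6.290·17.00 + 1.430·486.0) / 7.720 = 801.9/7.720 = 103.9 mg/L.
6.3%/h lost → k = −ln(1 − 0.063) = 0.06507 h⁻¹.
103.9·exp(−k·t) = 61 → t = ln(103.9/61)/k = 29450 s = 8.180 h.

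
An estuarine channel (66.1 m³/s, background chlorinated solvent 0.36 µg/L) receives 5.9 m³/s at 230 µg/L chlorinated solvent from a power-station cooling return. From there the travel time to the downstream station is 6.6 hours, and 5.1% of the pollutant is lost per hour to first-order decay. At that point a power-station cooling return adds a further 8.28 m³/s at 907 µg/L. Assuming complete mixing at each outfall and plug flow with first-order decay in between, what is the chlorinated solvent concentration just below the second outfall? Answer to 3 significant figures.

106 µg/L

Mixed concentration C = ΣQC/ΣQ = (66.10·0.3600 + 5.900·230.0) / 72.00 = 1381/72.00 = 19.18 µg/L; combined flow 72.00 m³/s.
5.1%/h lost → k = −ln(1 − 0.051) = 0.05235 h⁻¹.
First-order decay: C = 19.18·exp(−k·t) = 19.18·0.7079 = 13.58 µg/L.
At the second outfall, C = (72.00·13.58 + 8.280·907.0) / (72.00 + 8.280) = 105.7 µg/L.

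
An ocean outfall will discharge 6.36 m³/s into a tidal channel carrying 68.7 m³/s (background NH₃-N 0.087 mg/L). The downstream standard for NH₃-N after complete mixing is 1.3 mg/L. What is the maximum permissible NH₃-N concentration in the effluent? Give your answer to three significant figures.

At the limit, (Qr·Cr + Qe·Cₑ)/(Qr + Qe) = 1.3:
Cₑ = (75.06·1.3 − 68.70·0.08700) / 6.360 = 14.40 mg/L.

14.4 mg/L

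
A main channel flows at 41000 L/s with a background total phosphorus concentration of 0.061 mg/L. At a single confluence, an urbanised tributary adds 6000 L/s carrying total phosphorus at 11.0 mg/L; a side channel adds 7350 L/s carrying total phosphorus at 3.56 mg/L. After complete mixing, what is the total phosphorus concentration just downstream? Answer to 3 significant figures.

Flow-weighted average: C = (41000·0.06100 + 6000·11.00 + 7350·3.560) / 54350 = 94670/54350 = 1.742 mg/L.

1.74 mg/L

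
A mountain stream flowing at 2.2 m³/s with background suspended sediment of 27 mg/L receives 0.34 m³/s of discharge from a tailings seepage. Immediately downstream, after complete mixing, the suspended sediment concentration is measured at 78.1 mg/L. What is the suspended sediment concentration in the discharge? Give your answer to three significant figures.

409 mg/L

Mass balance: 2.200·27.00 + 0.3400·Cₑ = 2.540·78.10
→ Cₑ = (2.540·78.10 − 2.200·27.00) / 0.3400 = 408.7 mg/L.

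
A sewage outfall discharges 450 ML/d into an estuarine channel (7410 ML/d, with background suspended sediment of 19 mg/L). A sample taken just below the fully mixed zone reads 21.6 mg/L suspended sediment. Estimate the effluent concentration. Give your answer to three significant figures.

Mass balance: 7410·19.00 + 450.0·Cₑ = 7860·21.60
→ Cₑ = (7860·21.60 − 7410·19.00) / 450.0 = 64.41 mg/L.

64.4 mg/L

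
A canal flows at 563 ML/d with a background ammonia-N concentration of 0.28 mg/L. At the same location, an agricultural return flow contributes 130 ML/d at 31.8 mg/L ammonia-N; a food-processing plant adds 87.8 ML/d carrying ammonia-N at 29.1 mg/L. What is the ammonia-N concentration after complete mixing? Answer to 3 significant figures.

Mixed concentration C = ΣQC/ΣQ = (563.0·0.2800 + 130.0·31.80 + 87.80·29.10) / 780.8 = 6847/780.8 = 8.769 mg/L.

8.77 mg/L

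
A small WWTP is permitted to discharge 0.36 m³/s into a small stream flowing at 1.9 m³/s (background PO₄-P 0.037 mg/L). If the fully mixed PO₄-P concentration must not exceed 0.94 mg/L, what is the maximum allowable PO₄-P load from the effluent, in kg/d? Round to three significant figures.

177 kg/d

Mass balance at the limit: 1.900·0.03700 + 0.3600·Cₑ = 2.260·0.94 → Cₑ = 5.706 mg/L.
Load = 0.3600 m³/s × 5.706 g/m³ × 86 400 s/d = 177.5 kg/d.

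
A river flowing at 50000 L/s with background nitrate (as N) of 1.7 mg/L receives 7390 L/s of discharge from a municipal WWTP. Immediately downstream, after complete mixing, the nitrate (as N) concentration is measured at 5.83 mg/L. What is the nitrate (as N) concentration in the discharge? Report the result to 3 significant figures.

33.8 mg/L

Mass balance: 50000·1.700 + 7390·Cₑ = 57390·5.830
→ Cₑ = (57390·5.830 − 50000·1.700) / 7390 = 33.77 mg/L.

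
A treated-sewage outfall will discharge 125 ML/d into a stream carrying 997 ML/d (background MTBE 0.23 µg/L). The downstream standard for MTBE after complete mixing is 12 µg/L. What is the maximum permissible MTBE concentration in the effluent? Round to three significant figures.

At the limit, (Qr·Cr + Qe·Cₑ)/(Qr + Qe) = 12:
Cₑ = (1122·12 − 997.0·0.2300) / 125.0 = 105.9 µg/L.

106 µg/L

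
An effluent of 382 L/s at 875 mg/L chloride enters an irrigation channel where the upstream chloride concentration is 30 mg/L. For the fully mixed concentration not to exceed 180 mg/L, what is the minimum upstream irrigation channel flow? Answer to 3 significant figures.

1770 L/s

Set C_mix = 180: (Q·30.00 + 382.0·875.0) / (Q + 382.0) = 180
→ Q = 382.0·(875.0 − 180)/(180 − 30.00) = 1770 L/s.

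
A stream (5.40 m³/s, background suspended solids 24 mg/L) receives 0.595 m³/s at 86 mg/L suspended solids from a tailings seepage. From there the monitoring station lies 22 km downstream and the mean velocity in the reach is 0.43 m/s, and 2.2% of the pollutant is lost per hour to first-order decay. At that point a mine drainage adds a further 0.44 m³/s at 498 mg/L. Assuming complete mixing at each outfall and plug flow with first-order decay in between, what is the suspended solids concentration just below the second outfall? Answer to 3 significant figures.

54.5 mg/L

Flow-weighted average: C = (5.400·24.00 + 0.5950·86.00) / 5.995 = 180.8/5.995 = 30.15 mg/L; combined flow 5.995 m³/s.
Travel time t = 22·1000 / 0.43 = 51160 s = 14.21 h.
2.2%/h lost → k = −ln(1 − 0.022) = 0.02225 h⁻¹.
Decay over the reach: 30.15·exp(−kt) = 30.15·0.7289 = 21.98 mg/L.
At the second outfall, C = (5.995·21.98 + 0.4400·498.0) / (5.995 + 0.4400) = 54.53 mg/L.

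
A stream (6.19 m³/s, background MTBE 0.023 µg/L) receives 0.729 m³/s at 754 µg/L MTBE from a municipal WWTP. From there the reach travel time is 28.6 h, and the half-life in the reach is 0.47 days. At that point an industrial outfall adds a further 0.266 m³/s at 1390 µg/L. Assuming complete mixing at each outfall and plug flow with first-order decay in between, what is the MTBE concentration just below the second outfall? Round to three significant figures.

Mixed concentration C = ΣQC/ΣQ = (6.190·0.02300 + 0.7290·754.0) / 6.919 = 549.8/6.919 = 79.46 µg/L; combined flow 6.919 m³/s.
Half-life 0.47 d → k = ln 2 / 0.47 = 1.475 d⁻¹.
First-order decay: C = 79.46·exp(−k·t) = 79.46·0.1725 = 13.71 µg/L.
At the second outfall, C = (6.919·13.71 + 0.2660·1390) / (6.919 + 0.2660) = 64.66 µg/L.

64.7 µg/L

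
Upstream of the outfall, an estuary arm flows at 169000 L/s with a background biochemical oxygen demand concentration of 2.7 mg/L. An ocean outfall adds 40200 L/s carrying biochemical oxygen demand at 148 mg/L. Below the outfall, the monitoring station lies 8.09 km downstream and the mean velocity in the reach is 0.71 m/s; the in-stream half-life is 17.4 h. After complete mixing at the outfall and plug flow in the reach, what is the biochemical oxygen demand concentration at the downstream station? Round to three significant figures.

27.0 mg/L

Mixed concentration C = ΣQC/ΣQ = (169000·2.700 + 40200·148.0) / 209200 = 6406000/209200 = 30.62 mg/L.
Travel time t = 8.09·1000 / 0.71 = 11390 s = 3.165 h.
Half-life 17.4 h → k = ln 2 / 17.4 = 0.03984 h⁻¹ = 0.9561 d⁻¹.
After decay, C = 30.62 × e^(−kt) = 30.62 × 0.8815 = 26.99 mg/L.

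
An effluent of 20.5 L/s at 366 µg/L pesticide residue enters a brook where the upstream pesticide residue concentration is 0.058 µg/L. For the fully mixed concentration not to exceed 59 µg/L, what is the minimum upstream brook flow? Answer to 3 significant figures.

107 L/s

Set C_mix = 59: (Q·0.05800 + 20.50·366.0) / (Q + 20.50) = 59
→ Q = 20.50·(366.0 − 59)/(59 − 0.05800) = 106.8 L/s.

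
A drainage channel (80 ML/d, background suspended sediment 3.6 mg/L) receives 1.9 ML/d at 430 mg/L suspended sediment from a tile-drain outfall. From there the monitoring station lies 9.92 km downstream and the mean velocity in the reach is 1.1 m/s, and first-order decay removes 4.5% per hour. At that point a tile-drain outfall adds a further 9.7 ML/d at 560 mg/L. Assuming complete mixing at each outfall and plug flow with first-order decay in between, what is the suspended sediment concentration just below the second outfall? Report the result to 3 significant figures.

Conservation of mass: C = (80.00·3.600 + 1.900·430.0) / 81.90 = 1105/81.90 = 13.49 mg/L; combined flow 81.90 ML/d.
Travel time t = 9.92·1000 / 1.1 = 9018 s = 2.505 h.
4.5%/h lost → k = −ln(1 − 0.045) = 0.04604 h⁻¹.
After decay, C = 13.49 × e^(−kt) = 13.49 × 0.8911 = 12.02 mg/L.
At the second outfall, C = (81.90·12.02 + 9.700·560.0) / (81.90 + 9.700) = 70.05 mg/L.

70.1 mg/L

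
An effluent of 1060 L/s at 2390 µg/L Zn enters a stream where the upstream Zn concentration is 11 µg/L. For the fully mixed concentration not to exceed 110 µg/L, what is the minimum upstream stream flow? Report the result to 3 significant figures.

Set C_mix = 110: (Q·11.00 + 1060·2390) / (Q + 1060) = 110
→ Q = 1060·(2390 − 110)/(110 − 11.00) = 24410 L/s.

24400 L/s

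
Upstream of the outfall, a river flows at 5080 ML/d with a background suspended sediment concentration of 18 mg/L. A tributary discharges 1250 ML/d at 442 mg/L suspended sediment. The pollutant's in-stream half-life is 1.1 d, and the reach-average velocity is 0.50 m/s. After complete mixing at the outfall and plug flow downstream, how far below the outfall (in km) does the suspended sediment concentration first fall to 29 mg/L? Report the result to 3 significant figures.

Mixed concentration C = ΣQC/ΣQ = (5080·18.00 + 1250·442.0) / 6330 = 643900/6330 = 101.7 mg/L.
Half-life 1.1 d → k = ln 2 / 1.1 = 0.6301 d⁻¹.
Set 101.7·exp(−k·t) = 29 → t = ln(101.7/29)/k = 172100 s = 47.80 h.
Distance = v·t = 0.50·172100 = 86040 m = 86.04 km.

86.0 km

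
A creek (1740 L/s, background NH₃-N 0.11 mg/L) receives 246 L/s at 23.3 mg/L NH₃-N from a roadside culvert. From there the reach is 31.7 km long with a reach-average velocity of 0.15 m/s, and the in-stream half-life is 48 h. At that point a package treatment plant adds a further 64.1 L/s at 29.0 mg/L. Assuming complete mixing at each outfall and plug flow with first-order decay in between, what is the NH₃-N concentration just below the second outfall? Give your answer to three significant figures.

2.14 mg/L

Flow-weighted average: C = (1740·0.1100 + 246.0·23.30) / 1986 = 5923/1986 = 2.982 mg/L; combined flow 1986 L/s.
Travel time t = 31.7·1000 / 0.15 = 211300 s = 58.70 h.
Half-life 48 h → k = ln 2 / 48 = 0.01444 h⁻¹ = 0.3466 d⁻¹.
Applying C = C₀e^(−kt): 2.982 × 0.4284 = 1.278 mg/L.
Second outfall: C = (1986·1.278 + 64.10·29.00)/2050 = 2.144 mg/L.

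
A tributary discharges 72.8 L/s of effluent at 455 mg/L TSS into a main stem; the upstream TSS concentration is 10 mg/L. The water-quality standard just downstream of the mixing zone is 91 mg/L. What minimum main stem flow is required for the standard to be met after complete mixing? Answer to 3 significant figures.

Set C_mix = 91: (Q·10.00 + 72.80·455.0) / (Q + 72.80) = 91
→ Q = 72.80·(455.0 − 91)/(91 − 10.00) = 327.2 L/s.

327 L/s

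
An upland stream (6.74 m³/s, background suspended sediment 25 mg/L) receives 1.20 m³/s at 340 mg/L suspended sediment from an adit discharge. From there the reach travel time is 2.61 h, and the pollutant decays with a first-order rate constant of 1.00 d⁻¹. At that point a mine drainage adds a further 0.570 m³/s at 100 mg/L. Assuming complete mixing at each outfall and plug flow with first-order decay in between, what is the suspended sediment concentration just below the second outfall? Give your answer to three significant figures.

67.5 mg/L

Mixed concentration C = ΣQC/ΣQ = (6.740·25.00 + 1.200·340.0) / 7.940 = 576.5/7.940 = 72.61 mg/L; combined flow 7.940 m³/s.
After decay, C = 72.61 × e^(−kt) = 72.61 × 0.8970 = 65.13 mg/L.
Second outfall: C = (7.940·65.13 + 0.5700·100.0)/8.510 = 67.46 mg/L.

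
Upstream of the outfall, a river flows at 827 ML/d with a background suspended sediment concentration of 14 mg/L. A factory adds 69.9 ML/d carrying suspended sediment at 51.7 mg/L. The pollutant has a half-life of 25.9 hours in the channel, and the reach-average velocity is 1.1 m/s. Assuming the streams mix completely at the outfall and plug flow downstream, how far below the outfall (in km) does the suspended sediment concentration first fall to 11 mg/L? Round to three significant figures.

Mixed concentration C = ΣQC/ΣQ = (827.0·14.00 + 69.90·51.70) / 896.9 = 15190/896.9 = 16.94 mg/L.
Half-life 25.9 h → k = ln 2 / 25.9 = 0.02676 h⁻¹ = 0.6423 d⁻¹.
Set 16.94·exp(−k·t) = 11 → t = ln(16.94/11)/k = 58070 s = 16.13 h.
Distance = v·t = 1.1·58070 = 63870 m = 63.87 km.

63.9 km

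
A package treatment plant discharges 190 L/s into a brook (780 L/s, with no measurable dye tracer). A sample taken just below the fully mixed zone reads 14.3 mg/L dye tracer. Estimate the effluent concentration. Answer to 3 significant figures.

Mass balance: 780.0·0 + 190.0·Cₑ = 970.0·14.30
→ Cₑ = (970.0·14.30 − 780.0·0) / 190.0 = 73.01 mg/L.

73.0 mg/L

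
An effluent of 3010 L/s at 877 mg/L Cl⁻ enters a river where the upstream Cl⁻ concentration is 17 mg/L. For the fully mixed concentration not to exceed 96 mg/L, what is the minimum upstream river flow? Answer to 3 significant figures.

Set C_mix = 96: (Q·17.00 + 3010·877.0) / (Q + 3010) = 96
→ Q = 3010·(877.0 − 96)/(96 − 17.00) = 29760 L/s.

29800 L/s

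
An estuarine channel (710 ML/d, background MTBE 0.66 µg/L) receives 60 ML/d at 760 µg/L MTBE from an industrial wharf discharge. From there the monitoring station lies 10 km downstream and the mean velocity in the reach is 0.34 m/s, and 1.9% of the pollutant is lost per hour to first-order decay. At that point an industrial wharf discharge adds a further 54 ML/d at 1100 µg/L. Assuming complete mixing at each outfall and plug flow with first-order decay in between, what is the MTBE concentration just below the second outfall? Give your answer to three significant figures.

Mass balance: C = (710.0·0.6600 + 60.00·760.0) / 770.0 = 46070/770.0 = 59.83 µg/L; combined flow 770.0 ML/d.
Travel time t = 10·1000 / 0.34 = 29410 s = 8.170 h.
1.9%/h lost → k = −ln(1 − 0.019) = 0.01918 h⁻¹.
After decay, C = 59.83 × e^(−kt) = 59.83 × 0.8549 = 51.15 µg/L.
Second outfall: C = (770.0·51.15 + 54.00·1100)/824.0 = 119.9 µg/L.

120 µg/L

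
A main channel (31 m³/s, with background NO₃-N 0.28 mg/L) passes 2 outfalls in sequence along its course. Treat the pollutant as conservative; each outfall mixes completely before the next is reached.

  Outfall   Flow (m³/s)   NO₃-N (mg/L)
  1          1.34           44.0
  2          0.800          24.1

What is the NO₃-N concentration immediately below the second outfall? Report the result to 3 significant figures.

After outfall 1: Q = 31.00 + 1.340 = 32.34 m³/s; C = (31.00·0.2800 + 1.340·44.00)/32.34 = 2.092 mg/L.
After outfall 2: Q = 32.34 + 0.8000 = 33.14 m³/s; C = (32.34·2.092 + 0.8000·24.10)/33.14 = 2.623 mg/L.

2.62 mg/L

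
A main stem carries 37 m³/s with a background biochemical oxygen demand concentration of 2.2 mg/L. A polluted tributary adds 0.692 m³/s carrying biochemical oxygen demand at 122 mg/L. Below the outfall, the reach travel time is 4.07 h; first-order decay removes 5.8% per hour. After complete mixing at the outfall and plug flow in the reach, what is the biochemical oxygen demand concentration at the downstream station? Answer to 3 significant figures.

Mass balance: C = (37.00·2.200 + 0.6920·122.0) / 37.69 = 165.8/37.69 = 4.399 mg/L.
5.8%/h lost → k = −ln(1 − 0.058) = 0.05975 h⁻¹.
After decay, C = 4.399 × e^(−kt) = 4.399 × 0.7841 = 3.450 mg/L.

3.45 mg/L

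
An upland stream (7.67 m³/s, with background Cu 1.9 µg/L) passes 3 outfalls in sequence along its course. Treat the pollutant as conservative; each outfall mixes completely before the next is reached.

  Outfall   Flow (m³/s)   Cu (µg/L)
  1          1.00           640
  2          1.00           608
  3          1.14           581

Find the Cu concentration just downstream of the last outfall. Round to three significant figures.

Outfall 1: combined Q = 8.670 m³/s; C = (7.670·1.900 + 1.000·640.0)/8.670 = 75.50 µg/L.
Outfall 2: combined Q = 9.670 m³/s; C = (8.670·75.50 + 1.000·608.0)/9.670 = 130.6 µg/L.
Outfall 3: combined Q = 10.81 m³/s; C = (9.670·130.6 + 1.140·581.0)/10.81 = 178.1 µg/L.

178 µg/L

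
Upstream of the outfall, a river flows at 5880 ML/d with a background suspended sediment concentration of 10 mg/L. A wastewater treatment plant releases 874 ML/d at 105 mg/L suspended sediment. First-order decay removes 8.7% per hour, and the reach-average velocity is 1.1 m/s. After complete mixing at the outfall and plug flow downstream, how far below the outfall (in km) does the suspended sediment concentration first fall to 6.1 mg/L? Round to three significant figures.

56.4 km

Mixed concentration C = ΣQC/ΣQ = (5880·10.00 + 874.0·105.0) / 6754 = 150600/6754 = 22.29 mg/L.
8.7%/h lost → k = −ln(1 − 0.087) = 0.09102 h⁻¹.
Set 22.29·exp(−k·t) = 6.1 → t = ln(22.29/6.1)/k = 51260 s = 14.24 h.
Distance = v·t = 1.1·51260 = 56390 m = 56.39 km.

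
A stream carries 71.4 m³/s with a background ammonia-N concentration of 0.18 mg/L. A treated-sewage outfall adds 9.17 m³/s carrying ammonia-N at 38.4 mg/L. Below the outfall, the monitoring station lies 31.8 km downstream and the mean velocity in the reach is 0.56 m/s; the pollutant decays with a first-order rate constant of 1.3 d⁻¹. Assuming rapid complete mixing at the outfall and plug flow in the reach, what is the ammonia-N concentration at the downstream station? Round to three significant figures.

Conservation of mass: C = (71.40·0.1800 + 9.170·38.40) / 80.57 = 365.0/80.57 = 4.530 mg/L.
Travel time t = 31.8·1000 / 0.56 = 56790 s = 15.77 h.
Decay over the reach: 4.530·exp(−kt) = 4.530·0.4255 = 1.928 mg/L.

1.93 mg/L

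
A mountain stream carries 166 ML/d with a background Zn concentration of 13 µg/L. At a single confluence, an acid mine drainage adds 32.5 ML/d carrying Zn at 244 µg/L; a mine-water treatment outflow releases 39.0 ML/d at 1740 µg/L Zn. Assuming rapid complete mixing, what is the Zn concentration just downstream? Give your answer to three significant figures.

328 µg/L

Conservation of mass: C = (166.0·13.00 + 32.50·244.0 + 39.00·1740) / 237.5 = 77950/237.5 = 328.2 µg/L.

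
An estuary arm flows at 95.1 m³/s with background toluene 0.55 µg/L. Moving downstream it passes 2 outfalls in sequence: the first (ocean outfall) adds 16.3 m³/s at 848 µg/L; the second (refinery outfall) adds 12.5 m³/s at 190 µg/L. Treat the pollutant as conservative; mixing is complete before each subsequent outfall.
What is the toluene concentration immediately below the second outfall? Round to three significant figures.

After outfall 1: Q = 95.10 + 16.30 = 111.4 m³/s; C = (95.10·0.5500 + 16.30·848.0)/111.4 = 124.5 µg/L.
After outfall 2: Q = 111.4 + 12.50 = 123.9 m³/s; C = (111.4·124.5 + 12.50·190.0)/123.9 = 131.2 µg/L.

131 µg/L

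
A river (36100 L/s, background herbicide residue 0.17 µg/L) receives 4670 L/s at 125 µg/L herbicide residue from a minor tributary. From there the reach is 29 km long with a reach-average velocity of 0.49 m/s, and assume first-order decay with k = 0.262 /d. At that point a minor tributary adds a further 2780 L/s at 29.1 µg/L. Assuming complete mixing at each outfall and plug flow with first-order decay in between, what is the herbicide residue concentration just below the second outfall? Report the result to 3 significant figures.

Mass balance: C = (36100·0.1700 + 4670·125.0) / 40770 = 589900/40770 = 14.47 µg/L; combined flow 40770 L/s.
Travel time t = 29·1000 / 0.49 = 59180 s = 16.44 h.
Decay over the reach: 14.47·exp(−kt) = 14.47·0.8357 = 12.09 µg/L.
At the second outfall, C = (40770·12.09 + 2780·29.10) / (40770 + 2780) = 13.18 µg/L.

13.2 µg/L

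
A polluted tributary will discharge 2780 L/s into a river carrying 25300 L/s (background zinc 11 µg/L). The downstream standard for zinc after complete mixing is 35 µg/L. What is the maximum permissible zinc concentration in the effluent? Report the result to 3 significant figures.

At the limit, (Qr·Cr + Qe·Cₑ)/(Qr + Qe) = 35:
Cₑ = (28080·35 − 25300·11.00) / 2780 = 253.4 µg/L.

253 µg/L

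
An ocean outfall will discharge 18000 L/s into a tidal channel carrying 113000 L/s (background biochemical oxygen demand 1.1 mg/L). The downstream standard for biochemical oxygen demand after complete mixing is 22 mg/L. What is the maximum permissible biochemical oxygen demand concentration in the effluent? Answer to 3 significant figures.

153 mg/L

At the limit, (Qr·Cr + Qe·Cₑ)/(Qr + Qe) = 22:
Cₑ = (131000·22 − 113000·1.100) / 18000 = 153.2 mg/L.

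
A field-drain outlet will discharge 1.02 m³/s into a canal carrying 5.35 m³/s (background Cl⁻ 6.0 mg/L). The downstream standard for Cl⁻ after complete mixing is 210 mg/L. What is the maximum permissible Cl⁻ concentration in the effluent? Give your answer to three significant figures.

At the limit, (Qr·Cr + Qe·Cₑ)/(Qr + Qe) = 210:
Cₑ = (6.370·210 − 5.350·6.000) / 1.020 = 1280 mg/L.

1280 mg/L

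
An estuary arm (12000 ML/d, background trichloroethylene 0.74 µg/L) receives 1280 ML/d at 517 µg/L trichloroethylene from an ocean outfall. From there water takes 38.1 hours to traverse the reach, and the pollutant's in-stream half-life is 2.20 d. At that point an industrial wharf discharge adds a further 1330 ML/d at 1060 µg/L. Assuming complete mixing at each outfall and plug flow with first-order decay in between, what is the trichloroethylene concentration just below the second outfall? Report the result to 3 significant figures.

Conservation of mass: C = (12000·0.7400 + 1280·517.0) / 13280 = 670600/13280 = 50.50 µg/L; combined flow 13280 ML/d.
Half-life 2.20 d → k = ln 2 / 2.20 = 0.3151 d⁻¹.
Decay over the reach: 50.50·exp(−kt) = 50.50·0.6064 = 30.62 µg/L.
Second outfall: C = (13280·30.62 + 1330·1060)/14610 = 124.3 µg/L.

124 µg/L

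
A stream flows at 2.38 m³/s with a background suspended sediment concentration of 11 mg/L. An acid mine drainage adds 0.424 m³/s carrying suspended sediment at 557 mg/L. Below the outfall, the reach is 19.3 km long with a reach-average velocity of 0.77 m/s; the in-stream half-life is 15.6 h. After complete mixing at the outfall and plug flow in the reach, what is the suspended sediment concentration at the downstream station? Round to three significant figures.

68.7 mg/L

Flow-weighted average: C = (2.380·11.00 + 0.4240·557.0) / 2.804 = 262.3/2.804 = 93.56 mg/L.
Travel time t = 19.3·1000 / 0.77 = 25060 s = 6.962 h.
Half-life 15.6 h → k = ln 2 / 15.6 = 0.04443 h⁻¹ = 1.066 d⁻¹.
Decay over the reach: 93.56·exp(−kt) = 93.56·0.7339 = 68.67 mg/L.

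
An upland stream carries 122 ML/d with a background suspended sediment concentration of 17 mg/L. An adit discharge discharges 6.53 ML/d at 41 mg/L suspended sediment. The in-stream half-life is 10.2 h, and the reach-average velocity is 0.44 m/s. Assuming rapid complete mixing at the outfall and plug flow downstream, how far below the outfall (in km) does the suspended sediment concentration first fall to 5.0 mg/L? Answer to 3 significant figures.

Mixed concentration C = ΣQC/ΣQ = (122.0·17.00 + 6.530·41.00) / 128.5 = 2342/128.5 = 18.22 mg/L.
Half-life 10.2 h → k = ln 2 / 10.2 = 0.06796 h⁻¹ = 1.631 d⁻¹.
Set 18.22·exp(−k·t) = 5.0 → t = ln(18.22/5.0)/k = 68500 s = 19.03 h.
Distance = v·t = 0.44·68500 = 30140 m = 30.14 km.

30.1 km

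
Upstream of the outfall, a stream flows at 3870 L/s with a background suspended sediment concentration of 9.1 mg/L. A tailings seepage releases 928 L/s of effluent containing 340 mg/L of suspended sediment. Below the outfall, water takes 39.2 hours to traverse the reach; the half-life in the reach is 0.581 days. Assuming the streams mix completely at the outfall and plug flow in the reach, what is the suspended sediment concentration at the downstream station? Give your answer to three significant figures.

10.4 mg/L

Mixed concentration C = ΣQC/ΣQ = (3870·9.100 + 928.0·340.0) / 4798 = 350700/4798 = 73.10 mg/L.
Half-life 0.581 d → k = ln 2 / 0.581 = 1.193 d⁻¹.
Applying C = C₀e^(−kt): 73.10 × 0.1425 = 10.41 mg/L.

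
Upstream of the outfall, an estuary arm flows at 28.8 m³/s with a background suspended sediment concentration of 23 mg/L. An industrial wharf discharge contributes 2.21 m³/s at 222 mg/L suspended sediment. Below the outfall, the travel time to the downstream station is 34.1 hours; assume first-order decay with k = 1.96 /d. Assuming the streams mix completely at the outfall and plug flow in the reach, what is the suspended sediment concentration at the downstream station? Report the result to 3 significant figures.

Conservation of mass: C = (28.80·23.00 + 2.210·222.0) / 31.01 = 1153/31.01 = 37.18 mg/L.
Applying C = C₀e^(−kt): 37.18 × 0.06174 = 2.296 mg/L.

2.30 mg/L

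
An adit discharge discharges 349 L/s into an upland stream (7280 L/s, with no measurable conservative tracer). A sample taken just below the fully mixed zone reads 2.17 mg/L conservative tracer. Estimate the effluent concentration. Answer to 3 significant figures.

Mass balance: 7280·0 + 349.0·Cₑ = 7629·2.170
→ Cₑ = (7629·2.170 − 7280·0) / 349.0 = 47.44 mg/L.

47.4 mg/L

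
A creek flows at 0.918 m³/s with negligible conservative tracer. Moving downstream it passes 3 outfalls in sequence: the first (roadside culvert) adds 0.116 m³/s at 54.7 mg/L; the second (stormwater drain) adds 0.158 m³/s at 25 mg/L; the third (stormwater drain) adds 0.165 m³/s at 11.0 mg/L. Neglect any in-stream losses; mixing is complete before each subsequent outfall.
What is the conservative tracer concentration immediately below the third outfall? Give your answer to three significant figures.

Below outfall 1: Q → 1.034 m³/s, C = (0.9180·0 + 0.1160·54.70)/1.034 = 6.137 mg/L.
Below outfall 2: Q → 1.192 m³/s, C = (1.034·6.137 + 0.1580·25.00)/1.192 = 8.637 mg/L.
Below outfall 3: Q → 1.357 m³/s, C = (1.192·8.637 + 0.1650·11.00)/1.357 = 8.924 mg/L.

8.92 mg/L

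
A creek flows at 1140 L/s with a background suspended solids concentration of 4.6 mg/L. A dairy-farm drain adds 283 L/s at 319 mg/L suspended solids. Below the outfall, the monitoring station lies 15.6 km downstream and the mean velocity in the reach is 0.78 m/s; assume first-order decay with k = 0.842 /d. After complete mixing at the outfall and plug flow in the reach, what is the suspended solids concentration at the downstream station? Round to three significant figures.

55.2 mg/L

Conservation of mass: C = (1140·4.600 + 283.0·319.0) / 1423 = 95520/1423 = 67.13 mg/L.
Travel time t = 15.6·1000 / 0.78 = 20000 s = 5.556 h.
First-order decay: C = 67.13·exp(−k·t) = 67.13·0.8229 = 55.24 mg/L.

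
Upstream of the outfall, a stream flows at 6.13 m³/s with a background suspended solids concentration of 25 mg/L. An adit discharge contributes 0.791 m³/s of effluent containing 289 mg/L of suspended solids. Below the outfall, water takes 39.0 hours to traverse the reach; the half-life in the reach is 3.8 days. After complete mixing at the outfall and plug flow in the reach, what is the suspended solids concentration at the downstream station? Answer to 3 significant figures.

Mixed concentration C = ΣQC/ΣQ = (6.130·25.00 + 0.7910·289.0) / 6.921 = 381.8/6.921 = 55.17 mg/L.
Half-life 3.8 d → k = ln 2 / 3.8 = 0.1824 d⁻¹.
Decay over the reach: 55.17·exp(−kt) = 55.17·0.7435 = 41.02 mg/L.

41.0 mg/L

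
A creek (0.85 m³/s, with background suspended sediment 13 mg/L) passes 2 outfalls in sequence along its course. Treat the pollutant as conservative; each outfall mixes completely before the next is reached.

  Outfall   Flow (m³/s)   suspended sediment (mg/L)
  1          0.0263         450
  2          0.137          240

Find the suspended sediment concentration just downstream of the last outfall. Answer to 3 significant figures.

55.0 mg/L

Below outfall 1: Q → 0.8763 m³/s, C = (0.8500·13.00 + 0.02630·450.0)/0.8763 = 26.12 mg/L.
Below outfall 2: Q → 1.013 m³/s, C = (0.8763·26.12 + 0.1370·240.0)/1.013 = 55.03 mg/L.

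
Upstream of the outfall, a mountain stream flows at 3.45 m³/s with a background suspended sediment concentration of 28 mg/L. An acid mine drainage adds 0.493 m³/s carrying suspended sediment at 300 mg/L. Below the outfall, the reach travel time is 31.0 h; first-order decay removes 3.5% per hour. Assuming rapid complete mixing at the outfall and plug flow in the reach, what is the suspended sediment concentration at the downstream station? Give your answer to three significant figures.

20.5 mg/L

Flow-weighted average: C = (3.450·28.00 + 0.4930·300.0) / 3.943 = 244.5/3.943 = 62.01 mg/L.
3.5%/h lost → k = −ln(1 − 0.035) = 0.03563 h⁻¹.
Applying C = C₀e^(−kt): 62.01 × 0.3314 = 20.55 mg/L.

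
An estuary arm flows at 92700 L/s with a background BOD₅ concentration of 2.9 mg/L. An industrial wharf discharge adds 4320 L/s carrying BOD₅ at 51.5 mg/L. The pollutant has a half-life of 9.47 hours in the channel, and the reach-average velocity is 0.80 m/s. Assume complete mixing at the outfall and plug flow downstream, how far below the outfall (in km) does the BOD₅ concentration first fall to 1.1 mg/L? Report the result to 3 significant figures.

Conservation of mass: C = (92700·2.900 + 4320·51.50) / 97020 = 491300/97020 = 5.064 mg/L.
Half-life 9.47 h → k = ln 2 / 9.47 = 0.07319 h⁻¹ = 1.757 d⁻¹.
Set 5.064·exp(−k·t) = 1.1 → t = ln(5.064/1.1)/k = 75100 s = 20.86 h.
Distance = v·t = 0.80·75100 = 60080 m = 60.08 km.

60.1 km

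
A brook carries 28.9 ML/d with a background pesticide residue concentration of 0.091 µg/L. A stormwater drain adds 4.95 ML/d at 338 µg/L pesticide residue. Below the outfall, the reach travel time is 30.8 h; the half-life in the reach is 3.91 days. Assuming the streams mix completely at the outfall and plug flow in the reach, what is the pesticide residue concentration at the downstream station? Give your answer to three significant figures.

39.4 µg/L

Mixed concentration C = ΣQC/ΣQ = (28.90·0.09100 + 4.950·338.0) / 33.85 = 1676/33.85 = 49.50 µg/L.
Half-life 3.91 d → k = ln 2 / 3.91 = 0.1773 d⁻¹.
After decay, C = 49.50 × e^(−kt) = 49.50 × 0.7965 = 39.43 µg/L.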